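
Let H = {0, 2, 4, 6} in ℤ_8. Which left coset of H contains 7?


7 + H = {7 + h (mod 8) : h ∈ H}
7+0=7, 7+2=1, 7+4=3, 7+6=5
7 + H = {1, 3, 5, 7} = 1 + H

7 + H = {1, 3, 5, 7}


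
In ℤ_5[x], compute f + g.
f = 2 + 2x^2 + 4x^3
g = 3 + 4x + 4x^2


Add coefficients mod 5:
x^0: 2 + 3 = 0 (mod 5)
x^1: 0 + 4 = 4 (mod 5)
x^2: 2 + 4 = 1 (mod 5)
x^3: 4 + 0 = 4 (mod 5)
Result: 4x + x^2 + 4x^3

f + g = 4x + x^2 + 4x^3


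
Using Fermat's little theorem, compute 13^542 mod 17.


Fermat's little theorem: if p is prime and gcd(a,p)=1, then a^(p-1) ≡ 1 (mod p)
p = 17 is prime, gcd(13,17) = 1
Reduce exponent: 542 mod 16 = 14
So 13^542 ≡ 13^14 (mod 17)
13^14 mod 17 = 16

13^542 ≡ 16 (mod 17)


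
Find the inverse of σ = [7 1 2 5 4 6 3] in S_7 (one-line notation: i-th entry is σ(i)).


To find σ⁻¹, swap domain and range:
σ(1) = 7 → σ⁻¹(7) = 1
σ(2) = 1 → σ⁻¹(1) = 2
σ(3) = 2 → σ⁻¹(2) = 3
σ(4) = 5 → σ⁻¹(5) = 4
σ(5) = 4 → σ⁻¹(4) = 5
σ(6) = 6 → σ⁻¹(6) = 6
σ(7) = 3 → σ⁻¹(3) = 7

σ⁻¹ = [2 3 7 5 4 6 1]


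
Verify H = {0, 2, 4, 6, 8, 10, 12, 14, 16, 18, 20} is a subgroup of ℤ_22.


Subgroup test for H = {0, 2, 4, 6, 8, 10, 12, 14, 16, 18, 20} in (ℤ_22, +):
(1) 0 ∈ H? Yes
(2) Closure: for all a,b ∈ H, (a+b) mod 22 ∈ H? Yes
(3) Inverses: for all a ∈ H, -a mod 22 ∈ H? Yes

Yes, H is a subgroup of ℤ_22


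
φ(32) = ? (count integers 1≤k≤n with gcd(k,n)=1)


Factor n: 32 = 2^5
φ(n) = n · ∏(1 - 1/p) over distinct primes p | n
φ(32) = 32 · (1 - 1/2) = 16

φ(32) = 16


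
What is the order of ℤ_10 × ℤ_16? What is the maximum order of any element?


|ℤ_10 × ℤ_16| = 10 × 16 = 160
Max element order = lcm(10,16) = 80
Cyclic? No (gcd=2)

|ℤ_10×ℤ_16| = 160, max element order = 80


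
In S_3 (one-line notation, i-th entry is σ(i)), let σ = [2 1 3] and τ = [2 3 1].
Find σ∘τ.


σ∘τ: apply τ first, then σ
1 →τ 2 →σ 1
2 →τ 3 →σ 3
3 →τ 1 →σ 2

σ∘τ = [1 3 2]


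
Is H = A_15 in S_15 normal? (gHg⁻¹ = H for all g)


H = A_15 in S_15
A_15 has index 2 in S_15, and every subgroup of index 2 is normal

Yes, normal subgroup


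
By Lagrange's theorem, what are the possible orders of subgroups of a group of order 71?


Lagrange's theorem: |H| divides |G|
|G| = 71
Divisors of 71: 1, 71

Possible subgroup orders: {1, 71}


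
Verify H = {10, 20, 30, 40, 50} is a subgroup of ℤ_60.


Subgroup test for H = {10, 20, 30, 40, 50} in (ℤ_60, +):
(1) 0 ∈ H? No
(2) Closure: for all a,b ∈ H, (a+b) mod 60 ∈ H? No  [counterexample: 10 + 50 = 0 ∉ H]
(3) Inverses: for all a ∈ H, -a mod 60 ∈ H? Yes

No, H is not a subgroup of ℤ_60


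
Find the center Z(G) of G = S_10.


Z(G) = {g ∈ G | gx = xg for all x ∈ G}
S_n is non-abelian for n ≥ 3; Z(S_10) is trivial

Z(S_10) = {e}


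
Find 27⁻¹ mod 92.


Use the extended Euclidean algorithm to write 1 = 27·s + 92·t; then s mod 92 is the inverse.
Euclidean algorithm:
  27 = 0·92 + 27
  92 = 3·27 + 11
  27 = 2·11 + 5
  11 = 2·5 + 1
  5 = 5·1 + 0
gcd(27,92) = 1
Back-substitution gives: 27·(-17) + 92·(5) = 1
So 27⁻¹ ≡ -17 ≡ 75 (mod 92)
Check: 27 × 75 = 2025 ≡ 1 (mod 92) ✓

27⁻¹ ≡ 75 (mod 92)


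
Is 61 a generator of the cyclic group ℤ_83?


g generates ℤ_n iff gcd(g, n) = 1
gcd(61, 83) = 1
Since gcd = 1, 61 is a generator.

Yes, 61 generates ℤ_83


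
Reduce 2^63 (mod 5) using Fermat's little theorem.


Fermat's little theorem: if p is prime and gcd(a,p)=1, then a^(p-1) ≡ 1 (mod p)
p = 5 is prime, gcd(2,5) = 1
Reduce exponent: 63 mod 4 = 3
So 2^63 ≡ 2^3 (mod 5)
2^3 mod 5 = 3

2^63 ≡ 3 (mod 5)


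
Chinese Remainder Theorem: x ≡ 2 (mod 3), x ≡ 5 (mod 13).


m₁ = 3, m₂ = 13, gcd = 1, so CRT applies. M = m₁·m₂ = 39
Let M₁ = M/m₁ = 13, M₂ = M/m₂ = 3
Find y₁ ≡ M₁⁻¹ (mod m₁): 13⁻¹ ≡ 1 (mod 3)
Find y₂ ≡ M₂⁻¹ (mod m₂): 3⁻¹ ≡ 9 (mod 13)
x = a₁·M₁·y₁ + a₂·M₂·y₂ = 2·13·1 + 5·3·9 = 161
Reduce mod 39: x ≡ 5
Check: 5 mod 3 = 2 ✓, 5 mod 13 = 5 ✓

x ≡ 5 (mod 39)


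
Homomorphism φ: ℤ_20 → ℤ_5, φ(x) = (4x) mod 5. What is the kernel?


Kernel = preimage of identity
ker(φ) = {x ∈ ℤ_20 : 4x ≡ 0 (mod 5)}. Since 5 | 20, φ is well-defined. The kernel is the cyclic subgroup ⟨5⟩ of ℤ_20 (order 4), i.e. {0, 5, 10, 15}

ker(φ) = {0, 5, 10, 15}


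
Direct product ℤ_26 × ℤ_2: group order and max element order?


|ℤ_26 × ℤ_2| = 26 × 2 = 52
Max element order = lcm(26,2) = 26
Cyclic? No (gcd=2)

|ℤ_26×ℤ_2| = 52, max element order = 26


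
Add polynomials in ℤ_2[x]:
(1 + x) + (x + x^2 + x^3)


Add coefficients mod 2:
x^0: 1 + 0 = 1 (mod 2)
x^1: 1 + 1 = 0 (mod 2)
x^2: 0 + 1 = 1 (mod 2)
x^3: 0 + 1 = 1 (mod 2)
Result: 1 + x^2 + x^3

f + g = 1 + x^2 + x^3


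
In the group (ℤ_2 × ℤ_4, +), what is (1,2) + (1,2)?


Operation: componentwise addition mod (2, 4)
(1,2) + (1,2) = ((a₁+b₁) mod 2, (a₂+b₂) mod 4) with a = (1,2), b = (1,2)

(1,2) + (1,2) = (0,0)


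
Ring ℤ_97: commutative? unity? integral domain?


ℤ_97 is a commutative ring with unity 1; 97 is prime, so ℤ_97 is a field (hence an integral domain)
Commutative: Yes
Integral domain: Yes
Has unity: Yes

ℤ_97: Commutative=Yes, Unity=Yes


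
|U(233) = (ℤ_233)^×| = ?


U(n) is the group of units mod n; |U(n)| = φ(n)
|U(233)| = φ(233) = 232

|U(233) = (ℤ_233)^×| = 232


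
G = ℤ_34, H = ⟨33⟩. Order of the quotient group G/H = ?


|⟨33⟩| = n / gcd(33, 34) = 34 / 1 = 34
H is normal (ℤ_34 is abelian).
|G/H| = |G| / |H| = 34 / 34 = 1

|G/H| = 1


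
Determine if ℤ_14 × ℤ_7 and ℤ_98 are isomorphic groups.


Comparing ℤ_14 × ℤ_7 and ℤ_98:
gcd(14,7) = 7 ≠ 1. Max element order in ℤ_14×ℤ_7 is lcm(14,7) = 14 < 98, so it has no element of order 98

No, ℤ_14 × ℤ_7 ≇ ℤ_98


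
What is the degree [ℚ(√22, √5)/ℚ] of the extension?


[ℚ(√22,√5):ℚ] = [ℚ(√22,√5):ℚ(√22)]·[ℚ(√22):ℚ] = 2·2 = 4

[ℚ(√22, √5)/ℚ] = 4


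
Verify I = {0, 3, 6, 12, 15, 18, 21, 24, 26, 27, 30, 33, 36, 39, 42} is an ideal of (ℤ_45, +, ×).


Check ideal conditions for I = {0, 3, 6, 12, 15, 18, 21, 24, 26, 27, 30, 33, 36, 39, 42} in ℤ_45:
(1) I is an additive subgroup? No
(2) For r ∈ ℤ_45 and a ∈ I: r·a ∈ I? No  [counterexample: r=2, a=26, r·a mod 45 = 7 ∉ I]

No, I is not an ideal of ℤ_45


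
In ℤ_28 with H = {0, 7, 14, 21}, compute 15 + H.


15 + H = {15 + h (mod 28) : h ∈ H}
15+0=15, 15+7=22, 15+14=1, 15+21=8
15 + H = {1, 8, 15, 22} = 1 + H

15 + H = {1, 8, 15, 22}


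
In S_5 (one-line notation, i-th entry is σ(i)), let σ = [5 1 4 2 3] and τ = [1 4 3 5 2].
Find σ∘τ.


σ∘τ: apply τ first, then σ
1 →τ 1 →σ 5
2 →τ 4 →σ 2
3 →τ 3 →σ 4
4 →τ 5 →σ 3
5 →τ 2 →σ 1

σ∘τ = [5 2 4 3 1]


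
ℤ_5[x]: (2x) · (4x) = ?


Expand and collect like terms; reduce coefficients mod 5:
x^0: 0·0 = 0 ≡ 0 (mod 5)
x^1: 0·4 + 2·0 = 0 ≡ 0 (mod 5)
x^2: 2·4 = 8 ≡ 3 (mod 5)
Result: 3x^2

f · g = 3x^2


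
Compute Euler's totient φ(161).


Factor n: 161 = 7 × 23
φ(n) = n · ∏(1 - 1/p) over distinct primes p | n
φ(161) = 161 · (1 - 1/7) · (1 - 1/23) = 132

φ(161) = 132


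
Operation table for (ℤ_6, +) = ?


Elements: {0, 1, 2, 3, 4, 5}
Operation: addition mod 6
Entry (a, b) = (a + b) mod 6

Cayley table:
  | 0 | 1 | 2 | 3 | 4 | 5
0 | 0 | 1 | 2 | 3 | 4 | 5
1 | 1 | 2 | 3 | 4 | 5 | 0
2 | 2 | 3 | 4 | 5 | 0 | 1
3 | 3 | 4 | 5 | 0 | 1 | 2
4 | 4 | 5 | 0 | 1 | 2 | 3
5 | 5 | 0 | 1 | 2 | 3 | 4


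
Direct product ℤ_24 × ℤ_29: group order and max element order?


|ℤ_24 × ℤ_29| = 24 × 29 = 696
Max element order = lcm(24,29) = 696
Cyclic? Yes (gcd=1)

|ℤ_24×ℤ_29| = 696, max element order = 696


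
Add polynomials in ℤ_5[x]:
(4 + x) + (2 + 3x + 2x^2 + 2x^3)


Add coefficients mod 5:
x^0: 4 + 2 = 1 (mod 5)
x^1: 1 + 3 = 4 (mod 5)
x^2: 0 + 2 = 2 (mod 5)
x^3: 0 + 2 = 2 (mod 5)
Result: 1 + 4x + 2x^2 + 2x^3

f + g = 1 + 4x + 2x^2 + 2x^3


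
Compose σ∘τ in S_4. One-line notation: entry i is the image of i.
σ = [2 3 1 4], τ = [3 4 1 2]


σ∘τ: apply τ first, then σ
1 →τ 3 →σ 1
2 →τ 4 →σ 4
3 →τ 1 →σ 2
4 →τ 2 →σ 3

σ∘τ = [1 4 2 3]


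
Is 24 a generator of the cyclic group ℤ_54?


g generates ℤ_n iff gcd(g, n) = 1
gcd(24, 54) = 6
Since gcd = 6 ≠ 1, ⟨24⟩ has order 9 < 54, so 24 is not a generator.

No, 24 does not generate ℤ_54


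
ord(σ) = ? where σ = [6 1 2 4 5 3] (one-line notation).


Cycle decomposition: (1 6 3 2)
Cycle lengths: 4
Order = lcm(4) = 4

ord(σ) = 4


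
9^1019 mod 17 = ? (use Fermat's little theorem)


Fermat's little theorem: if p is prime and gcd(a,p)=1, then a^(p-1) ≡ 1 (mod p)
p = 17 is prime, gcd(9,17) = 1
Reduce exponent: 1019 mod 16 = 11
So 9^1019 ≡ 9^11 (mod 17)
9^11 mod 17 = 15

9^1019 ≡ 15 (mod 17)


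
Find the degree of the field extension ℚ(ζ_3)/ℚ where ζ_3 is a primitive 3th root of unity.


[ℚ(ζ_n):ℚ] = deg Φ_n(x) = φ(n). Here φ(3) = 2

[ℚ(ζ_3)/ℚ where ζ_3 is a primitive 3th root of unity] = 2


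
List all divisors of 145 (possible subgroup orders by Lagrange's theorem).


Lagrange's theorem: |H| divides |G|
|G| = 145
Divisors of 145: 1, 5, 29, 145

Possible subgroup orders: {1, 5, 29, 145}


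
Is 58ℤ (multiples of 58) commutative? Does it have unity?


58ℤ is a commutative ring under +,× but has no multiplicative identity (1 ∉ 58ℤ); it has no zero divisors, but without unity it is not an integral domain
Commutative: Yes
Integral domain: No
Has unity: No

58ℤ (multiples of 58): Commutative=Yes, Unity=No


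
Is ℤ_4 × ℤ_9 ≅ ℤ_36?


Comparing ℤ_4 × ℤ_9 and ℤ_36:
gcd(4,9) = 1, so ℤ_4 × ℤ_9 ≅ ℤ_36 (CRT)

Yes, ℤ_4 × ℤ_9 ≅ ℤ_36


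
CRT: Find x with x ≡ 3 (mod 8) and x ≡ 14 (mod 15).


m₁ = 8, m₂ = 15, gcd = 1, so CRT applies. M = m₁·m₂ = 120
Let M₁ = M/m₁ = 15, M₂ = M/m₂ = 8
Find y₁ ≡ M₁⁻¹ (mod m₁): 15⁻¹ ≡ 7 (mod 8)
Find y₂ ≡ M₂⁻¹ (mod m₂): 8⁻¹ ≡ 2 (mod 15)
x = a₁·M₁·y₁ + a₂·M₂·y₂ = 3·15·7 + 14·8·2 = 539
Reduce mod 120: x ≡ 59
Check: 59 mod 8 = 3 ✓, 59 mod 15 = 14 ✓

x ≡ 59 (mod 120)


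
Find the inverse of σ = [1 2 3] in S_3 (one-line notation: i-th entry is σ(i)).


To find σ⁻¹, swap domain and range:
σ(1) = 1 → σ⁻¹(1) = 1
σ(2) = 2 → σ⁻¹(2) = 2
σ(3) = 3 → σ⁻¹(3) = 3

σ⁻¹ = [1 2 3]


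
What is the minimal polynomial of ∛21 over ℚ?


∛21 satisfies x³ - 21 = 0, irreducible over ℚ (no rational root; 21 is not a perfect cube)

Minimal polynomial: x³ - 21


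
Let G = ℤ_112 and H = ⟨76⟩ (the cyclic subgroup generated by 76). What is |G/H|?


|⟨76⟩| = n / gcd(76, 112) = 112 / 4 = 28
H is normal (ℤ_112 is abelian).
|G/H| = |G| / |H| = 112 / 28 = 4

|G/H| = 4


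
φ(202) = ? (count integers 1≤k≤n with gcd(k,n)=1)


Factor n: 202 = 2 × 101
φ(n) = n · ∏(1 - 1/p) over distinct primes p | n
φ(202) = 202 · (1 - 1/2) · (1 - 1/101) = 100

φ(202) = 100


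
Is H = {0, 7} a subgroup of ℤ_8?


Subgroup test for H = {0, 7} in (ℤ_8, +):
(1) 0 ∈ H? Yes
(2) Closure: for all a,b ∈ H, (a+b) mod 8 ∈ H? No  [counterexample: 7 + 7 = 6 ∉ H]
(3) Inverses: for all a ∈ H, -a mod 8 ∈ H? No

No, H is not a subgroup of ℤ_8


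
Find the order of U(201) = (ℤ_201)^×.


U(n) is the group of units mod n; |U(n)| = φ(n)
|U(201)| = φ(201) = 132

|U(201) = (ℤ_201)^×| = 132


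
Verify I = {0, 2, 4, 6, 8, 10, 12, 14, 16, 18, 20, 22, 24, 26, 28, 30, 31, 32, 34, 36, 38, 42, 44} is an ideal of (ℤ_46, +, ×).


Check ideal conditions for I = {0, 2, 4, 6, 8, 10, 12, 14, 16, 18, 20, 22, 24, 26, 28, 30, 31, 32, 34, 36, 38, 42, 44} in ℤ_46:
(1) I is an additive subgroup? No
(2) For r ∈ ℤ_46 and a ∈ I: r·a ∈ I? No  [counterexample: r=2, a=20, r·a mod 46 = 40 ∉ I]

No, I is not an ideal of ℤ_46


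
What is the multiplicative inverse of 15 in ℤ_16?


Use the extended Euclidean algorithm to write 1 = 15·s + 16·t; then s mod 16 is the inverse.
Euclidean algorithm:
  15 = 0·16 + 15
  16 = 1·15 + 1
  15 = 15·1 + 0
gcd(15,16) = 1
Back-substitution gives: 15·(-1) + 16·(1) = 1
So 15⁻¹ ≡ -1 ≡ 15 (mod 16)
Check: 15 × 15 = 225 ≡ 1 (mod 16) ✓

15⁻¹ ≡ 15 (mod 16)


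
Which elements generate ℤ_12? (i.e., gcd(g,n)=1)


g generates ℤ_n iff gcd(g,n) = 1
Checking each g ∈ {1,...,11}:
gcd(1,12) = 1
gcd(2,12) = 2
gcd(3,12) = 3
gcd(4,12) = 4
gcd(5,12) = 1
gcd(6,12) = 6
gcd(7,12) = 1
gcd(8,12) = 4
gcd(9,12) = 3
gcd(10,12) = 2
gcd(11,12) = 1
Generators: {1, 5, 7, 11}
Number of generators = φ(12) = 4

Generators of ℤ_12 = {1, 5, 7, 11}


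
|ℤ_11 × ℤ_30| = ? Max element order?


|ℤ_11 × ℤ_30| = 11 × 30 = 330
Max element order = lcm(11,30) = 330
Cyclic? Yes (gcd=1)

|ℤ_11×ℤ_30| = 330, max element order = 330


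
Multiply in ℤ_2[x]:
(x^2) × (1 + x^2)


Expand and collect like terms; reduce coefficients mod 2:
x^0: 0·1 = 0 ≡ 0 (mod 2)
x^1: 0·0 + 0·1 = 0 ≡ 0 (mod 2)
x^2: 0·1 + 0·0 + 1·1 = 1 ≡ 1 (mod 2)
x^3: 0·1 + 1·0 = 0 ≡ 0 (mod 2)
x^4: 1·1 = 1 ≡ 1 (mod 2)
Result: x^2 + x^4

f · g = x^2 + x^4


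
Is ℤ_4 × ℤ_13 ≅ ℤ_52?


Comparing ℤ_4 × ℤ_13 and ℤ_52:
gcd(4,13) = 1, so ℤ_4 × ℤ_13 ≅ ℤ_52 (CRT)

Yes, ℤ_4 × ℤ_13 ≅ ℤ_52


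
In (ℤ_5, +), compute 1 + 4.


Operation: addition mod 5
1 + 4 = (a + b) mod 5 with a = 1, b = 4

1 + 4 = 0


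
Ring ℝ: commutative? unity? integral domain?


ℝ is a field: commutative, has unity, every nonzero element is a unit (hence an integral domain)
Commutative: Yes
Integral domain: Yes
Has unity: Yes

ℝ: Commutative=Yes, Unity=Yes


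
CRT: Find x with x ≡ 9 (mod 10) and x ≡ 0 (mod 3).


m₁ = 10, m₂ = 3, gcd = 1, so CRT applies. M = m₁·m₂ = 30
Let M₁ = M/m₁ = 3, M₂ = M/m₂ = 10
Find y₁ ≡ M₁⁻¹ (mod m₁): 3⁻¹ ≡ 7 (mod 10)
Find y₂ ≡ M₂⁻¹ (mod m₂): 10⁻¹ ≡ 1 (mod 3)
x = a₁·M₁·y₁ + a₂·M₂·y₂ = 9·3·7 + 0·10·1 = 189
Reduce mod 30: x ≡ 9
Check: 9 mod 10 = 9 ✓, 9 mod 3 = 0 ✓

x ≡ 9 (mod 30)


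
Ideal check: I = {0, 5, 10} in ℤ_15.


Check ideal conditions for I = {0, 5, 10} in ℤ_15:
(1) I is an additive subgroup? Yes
(2) For r ∈ ℤ_15 and a ∈ I: r·a ∈ I? Yes

Yes, I is an ideal of ℤ_15


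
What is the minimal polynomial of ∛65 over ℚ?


∛65 satisfies x³ - 65 = 0, irreducible over ℚ (no rational root; 65 is not a perfect cube)

Minimal polynomial: x³ - 65


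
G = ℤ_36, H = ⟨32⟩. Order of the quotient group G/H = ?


|⟨32⟩| = n / gcd(32, 36) = 36 / 4 = 9
H is normal (ℤ_36 is abelian).
|G/H| = |G| / |H| = 36 / 9 = 4

|G/H| = 4


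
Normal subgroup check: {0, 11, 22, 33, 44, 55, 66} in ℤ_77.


H = {0, 11, 22, 33, 44, 55, 66} in ℤ_77
ℤ_77 is abelian; every subgroup of an abelian group is normal

Yes, normal subgroup


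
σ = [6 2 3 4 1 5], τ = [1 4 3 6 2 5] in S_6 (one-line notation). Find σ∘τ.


σ∘τ: apply τ first, then σ
1 →τ 1 →σ 6
2 →τ 4 →σ 4
3 →τ 3 →σ 3
4 →τ 6 →σ 5
5 →τ 2 →σ 2
6 →τ 5 →σ 1

σ∘τ = [6 4 3 5 2 1]


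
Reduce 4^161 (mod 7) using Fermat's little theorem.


Fermat's little theorem: if p is prime and gcd(a,p)=1, then a^(p-1) ≡ 1 (mod p)
p = 7 is prime, gcd(4,7) = 1
Reduce exponent: 161 mod 6 = 5
So 4^161 ≡ 4^5 (mod 7)
4^5 mod 7 = 2

4^161 ≡ 2 (mod 7)


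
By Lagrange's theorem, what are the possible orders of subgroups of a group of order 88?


Lagrange's theorem: |H| divides |G|
|G| = 88
Divisors of 88: 1, 2, 4, 8, 11, 22, 44, 88

Possible subgroup orders: {1, 2, 4, 8, 11, 22, 44, 88}


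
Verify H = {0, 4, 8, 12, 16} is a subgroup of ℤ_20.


Subgroup test for H = {0, 4, 8, 12, 16} in (ℤ_20, +):
(1) 0 ∈ H? Yes
(2) Closure: for all a,b ∈ H, (a+b) mod 20 ∈ H? Yes
(3) Inverses: for all a ∈ H, -a mod 20 ∈ H? Yes

Yes, H is a subgroup of ℤ_20


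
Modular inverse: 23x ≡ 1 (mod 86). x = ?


Use the extended Euclidean algorithm to write 1 = 23·s + 86·t; then s mod 86 is the inverse.
Euclidean algorithm:
  23 = 0·86 + 23
  86 = 3·23 + 17
  23 = 1·17 + 6
  17 = 2·6 + 5
  6 = 1·5 + 1
  5 = 5·1 + 0
gcd(23,86) = 1
Back-substitution gives: 23·(15) + 86·(-4) = 1
So 23⁻¹ ≡ 15 ≡ 15 (mod 86)
Check: 23 × 15 = 345 ≡ 1 (mod 86) ✓

23⁻¹ ≡ 15 (mod 86)


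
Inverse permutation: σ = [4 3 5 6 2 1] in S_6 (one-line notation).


To find σ⁻¹, swap domain and range:
σ(1) = 4 → σ⁻¹(4) = 1
σ(2) = 3 → σ⁻¹(3) = 2
σ(3) = 5 → σ⁻¹(5) = 3
σ(4) = 6 → σ⁻¹(6) = 4
σ(5) = 2 → σ⁻¹(2) = 5
σ(6) = 1 → σ⁻¹(1) = 6

σ⁻¹ = [6 5 2 1 3 4]


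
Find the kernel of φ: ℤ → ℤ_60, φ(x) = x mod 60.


Kernel = preimage of identity
ker(φ) = {x ∈ ℤ : x ≡ 0 (mod 60)} = 60ℤ = {0, ±60, ±120, ...}

ker(φ) = 60ℤ


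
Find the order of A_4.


|A_n| = n!/2 (even permutations)
|A_4| = 4!/2 = 24/2 = 12

|A_4| = 12


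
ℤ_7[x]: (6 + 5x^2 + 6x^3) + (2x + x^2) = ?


Add coefficients mod 7:
x^0: 6 + 0 = 6 (mod 7)
x^1: 0 + 2 = 2 (mod 7)
x^2: 5 + 1 = 6 (mod 7)
x^3: 6 + 0 = 6 (mod 7)
Result: 6 + 2x + 6x^2 + 6x^3

f + g = 6 + 2x + 6x^2 + 6x^3


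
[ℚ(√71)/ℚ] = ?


√71 has minimal polynomial x² - 71 (irreducible over ℚ since 71 is squarefree)

[ℚ(√71)/ℚ] = 2


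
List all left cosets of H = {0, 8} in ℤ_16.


H = {0, 8}, |H| = 2
Number of cosets = |G|/|H| = 16/2 = 8
0 + H = {0, 8}
1 + H = {1, 9}
2 + H = {2, 10}
3 + H = {3, 11}
4 + H = {4, 12}
5 + H = {5, 13}
6 + H = {6, 14}
7 + H = {7, 15}

Cosets: 0+H={0,8}; 1+H={1,9}; 2+H={2,10}; 3+H={3,11}; 4+H={4,12}; 5+H={5,13}; 6+H={6,14}; 7+H={7,15}


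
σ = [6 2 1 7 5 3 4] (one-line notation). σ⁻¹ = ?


To find σ⁻¹, swap domain and range:
σ(1) = 6 → σ⁻¹(6) = 1
σ(2) = 2 → σ⁻¹(2) = 2
σ(3) = 1 → σ⁻¹(1) = 3
σ(4) = 7 → σ⁻¹(7) = 4
σ(5) = 5 → σ⁻¹(5) = 5
σ(6) = 3 → σ⁻¹(3) = 6
σ(7) = 4 → σ⁻¹(4) = 7

σ⁻¹ = [3 2 6 7 5 1 4]


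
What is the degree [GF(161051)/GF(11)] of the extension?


GF(161051) = GF(11^5), so the extension degree is 5

[GF(161051)/GF(11)] = 5


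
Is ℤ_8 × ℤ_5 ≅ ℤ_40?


Comparing ℤ_8 × ℤ_5 and ℤ_40:
gcd(8,5) = 1, so ℤ_8 × ℤ_5 ≅ ℤ_40 (CRT)

Yes, ℤ_8 × ℤ_5 ≅ ℤ_40


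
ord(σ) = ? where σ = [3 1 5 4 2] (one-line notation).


Cycle decomposition: (1 3 5 2)
Cycle lengths: 4
Order = lcm(4) = 4

ord(σ) = 4


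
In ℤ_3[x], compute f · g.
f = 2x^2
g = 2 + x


Expand and collect like terms; reduce coefficients mod 3:
x^0: 0·2 = 0 ≡ 0 (mod 3)
x^1: 0·1 + 0·2 = 0 ≡ 0 (mod 3)
x^2: 0·1 + 2·2 = 4 ≡ 1 (mod 3)
x^3: 2·1 = 2 ≡ 2 (mod 3)
Result: x^2 + 2x^3

f · g = x^2 + 2x^3


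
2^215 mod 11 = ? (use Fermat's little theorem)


Fermat's little theorem: if p is prime and gcd(a,p)=1, then a^(p-1) ≡ 1 (mod p)
p = 11 is prime, gcd(2,11) = 1
Reduce exponent: 215 mod 10 = 5
So 2^215 ≡ 2^5 (mod 11)
2^5 mod 11 = 10

2^215 ≡ 10 (mod 11)


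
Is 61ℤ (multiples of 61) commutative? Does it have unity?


61ℤ is a commutative ring under +,× but has no multiplicative identity (1 ∉ 61ℤ); it has no zero divisors, but without unity it is not an integral domain
Commutative: Yes
Integral domain: No
Has unity: No

61ℤ (multiples of 61): Commutative=Yes, Unity=No


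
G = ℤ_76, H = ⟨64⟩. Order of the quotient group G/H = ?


|⟨64⟩| = n / gcd(64, 76) = 76 / 4 = 19
H is normal (ℤ_76 is abelian).
|G/H| = |G| / |H| = 76 / 19 = 4

|G/H| = 4


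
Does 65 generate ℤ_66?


g generates ℤ_n iff gcd(g, n) = 1
gcd(65, 66) = 1
Since gcd = 1, 65 is a generator.

Yes, 65 generates ℤ_66


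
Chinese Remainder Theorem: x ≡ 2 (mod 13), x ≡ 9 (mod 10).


m₁ = 13, m₂ = 10, gcd = 1, so CRT applies. M = m₁·m₂ = 130
Let M₁ = M/m₁ = 10, M₂ = M/m₂ = 13
Find y₁ ≡ M₁⁻¹ (mod m₁): 10⁻¹ ≡ 4 (mod 13)
Find y₂ ≡ M₂⁻¹ (mod m₂): 13⁻¹ ≡ 7 (mod 10)
x = a₁·M₁·y₁ + a₂·M₂·y₂ = 2·10·4 + 9·13·7 = 899
Reduce mod 130: x ≡ 119
Check: 119 mod 13 = 2 ✓, 119 mod 10 = 9 ✓

x ≡ 119 (mod 130)


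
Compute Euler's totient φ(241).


Factor n: 241 = 241
φ(n) = n · ∏(1 - 1/p) over distinct primes p | n
φ(241) = 241 · (1 - 1/241) = 240

φ(241) = 240


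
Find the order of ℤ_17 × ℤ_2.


|A × B| = |A| · |B|
|ℤ_17 × ℤ_2| = 17 × 2 = 34

|ℤ_17 × ℤ_2| = 34


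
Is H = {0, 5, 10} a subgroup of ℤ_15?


Subgroup test for H = {0, 5, 10} in (ℤ_15, +):
(1) 0 ∈ H? Yes
(2) Closure: for all a,b ∈ H, (a+b) mod 15 ∈ H? Yes
(3) Inverses: for all a ∈ H, -a mod 15 ∈ H? Yes

Yes, H is a subgroup of ℤ_15


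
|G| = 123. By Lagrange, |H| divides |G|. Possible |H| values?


Lagrange's theorem: |H| divides |G|
|G| = 123
Divisors of 123: 1, 3, 41, 123

Possible subgroup orders: {1, 3, 41, 123}


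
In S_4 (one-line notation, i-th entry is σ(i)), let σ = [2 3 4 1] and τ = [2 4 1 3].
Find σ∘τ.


σ∘τ: apply τ first, then σ
1 →τ 2 →σ 3
2 →τ 4 →σ 1
3 →τ 1 →σ 2
4 →τ 3 →σ 4

σ∘τ = [3 1 2 4]


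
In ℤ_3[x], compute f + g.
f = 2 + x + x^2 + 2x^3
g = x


Add coefficients mod 3:
x^0: 2 + 0 = 2 (mod 3)
x^1: 1 + 1 = 2 (mod 3)
x^2: 1 + 0 = 1 (mod 3)
x^3: 2 + 0 = 2 (mod 3)
Result: 2 + 2x + x^2 + 2x^3

f + g = 2 + 2x + x^2 + 2x^3


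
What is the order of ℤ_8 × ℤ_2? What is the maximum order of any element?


|ℤ_8 × ℤ_2| = 8 × 2 = 16
Max element order = lcm(8,2) = 8
Cyclic? No (gcd=2)

|ℤ_8×ℤ_2| = 16, max element order = 8


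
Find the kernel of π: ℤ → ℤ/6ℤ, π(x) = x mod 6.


Kernel = preimage of identity
ker(π) = multiples of 6 = 6ℤ

ker(π) = 6ℤ


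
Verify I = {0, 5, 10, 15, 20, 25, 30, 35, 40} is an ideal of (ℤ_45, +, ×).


Check ideal conditions for I = {0, 5, 10, 15, 20, 25, 30, 35, 40} in ℤ_45:
(1) I is an additive subgroup? Yes
(2) For r ∈ ℤ_45 and a ∈ I: r·a ∈ I? Yes

Yes, I is an ideal of ℤ_45


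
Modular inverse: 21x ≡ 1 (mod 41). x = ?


Use the extended Euclidean algorithm to write 1 = 21·s + 41·t; then s mod 41 is the inverse.
Euclidean algorithm:
  21 = 0·41 + 21
  41 = 1·21 + 20
  21 = 1·20 + 1
  20 = 20·1 + 0
gcd(21,41) = 1
Back-substitution gives: 21·(2) + 41·(-1) = 1
So 21⁻¹ ≡ 2 ≡ 2 (mod 41)
Check: 21 × 2 = 42 ≡ 1 (mod 41) ✓

21⁻¹ ≡ 2 (mod 41)


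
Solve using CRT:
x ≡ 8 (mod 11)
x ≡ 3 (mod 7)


m₁ = 11, m₂ = 7, gcd = 1, so CRT applies. M = m₁·m₂ = 77
Let M₁ = M/m₁ = 7, M₂ = M/m₂ = 11
Find y₁ ≡ M₁⁻¹ (mod m₁): 7⁻¹ ≡ 8 (mod 11)
Find y₂ ≡ M₂⁻¹ (mod m₂): 11⁻¹ ≡ 2 (mod 7)
x = a₁·M₁·y₁ + a₂·M₂·y₂ = 8·7·8 + 3·11·2 = 514
Reduce mod 77: x ≡ 52
Check: 52 mod 11 = 8 ✓, 52 mod 7 = 3 ✓

x ≡ 52 (mod 77)


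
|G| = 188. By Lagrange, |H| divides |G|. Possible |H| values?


Lagrange's theorem: |H| divides |G|
|G| = 188
Divisors of 188: 1, 2, 4, 47, 94, 188

Possible subgroup orders: {1, 2, 4, 47, 94, 188}


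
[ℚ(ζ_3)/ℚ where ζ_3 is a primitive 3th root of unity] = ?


[ℚ(ζ_n):ℚ] = deg Φ_n(x) = φ(n). Here φ(3) = 2

[ℚ(ζ_3)/ℚ where ζ_3 is a primitive 3th root of unity] = 2


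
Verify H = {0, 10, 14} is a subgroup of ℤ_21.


Subgroup test for H = {0, 10, 14} in (ℤ_21, +):
(1) 0 ∈ H? Yes
(2) Closure: for all a,b ∈ H, (a+b) mod 21 ∈ H? No  [counterexample: 10 + 10 = 20 ∉ H]
(3) Inverses: for all a ∈ H, -a mod 21 ∈ H? No

No, H is not a subgroup of ℤ_21


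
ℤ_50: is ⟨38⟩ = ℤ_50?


g generates ℤ_n iff gcd(g, n) = 1
gcd(38, 50) = 2
Since gcd = 2 ≠ 1, ⟨38⟩ has order 25 < 50, so 38 is not a generator.

No, 38 does not generate ℤ_50


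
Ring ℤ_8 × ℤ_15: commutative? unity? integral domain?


Direct product ring; commutative with unity (1,1); but (1,0)·(0,1) = (0,0) gives zero divisors, so not an integral domain
Commutative: Yes
Integral domain: No
Has unity: Yes

ℤ_8 × ℤ_15: Commutative=Yes, Unity=Yes


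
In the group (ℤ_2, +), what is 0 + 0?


Operation: addition mod 2
0 + 0 = (a + b) mod 2 with a = 0, b = 0

0 + 0 = 0


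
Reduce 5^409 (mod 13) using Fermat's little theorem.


Fermat's little theorem: if p is prime and gcd(a,p)=1, then a^(p-1) ≡ 1 (mod p)
p = 13 is prime, gcd(5,13) = 1
Reduce exponent: 409 mod 12 = 1
So 5^409 ≡ 5^1 (mod 13)
5^1 mod 13 = 5

5^409 ≡ 5 (mod 13)


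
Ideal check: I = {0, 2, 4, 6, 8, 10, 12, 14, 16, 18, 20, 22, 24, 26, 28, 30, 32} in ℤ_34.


Check ideal conditions for I = {0, 2, 4, 6, 8, 10, 12, 14, 16, 18, 20, 22, 24, 26, 28, 30, 32} in ℤ_34:
(1) I is an additive subgroup? Yes
(2) For r ∈ ℤ_34 and a ∈ I: r·a ∈ I? Yes

Yes, I is an ideal of ℤ_34


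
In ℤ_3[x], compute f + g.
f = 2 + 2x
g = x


Add coefficients mod 3:
x^0: 2 + 0 = 2 (mod 3)
x^1: 2 + 1 = 0 (mod 3)
Result: 2

f + g = 2


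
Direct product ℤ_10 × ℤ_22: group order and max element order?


|ℤ_10 × ℤ_22| = 10 × 22 = 220
Max element order = lcm(10,22) = 110
Cyclic? No (gcd=2)

|ℤ_10×ℤ_22| = 220, max element order = 110


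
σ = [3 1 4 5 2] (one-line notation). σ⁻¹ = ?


To find σ⁻¹, swap domain and range:
σ(1) = 3 → σ⁻¹(3) = 1
σ(2) = 1 → σ⁻¹(1) = 2
σ(3) = 4 → σ⁻¹(4) = 3
σ(4) = 5 → σ⁻¹(5) = 4
σ(5) = 2 → σ⁻¹(2) = 5

σ⁻¹ = [2 5 1 3 4]


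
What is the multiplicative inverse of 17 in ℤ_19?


Use the extended Euclidean algorithm to write 1 = 17·s + 19·t; then s mod 19 is the inverse.
Euclidean algorithm:
  17 = 0·19 + 17
  19 = 1·17 + 2
  17 = 8·2 + 1
  2 = 2·1 + 0
gcd(17,19) = 1
Back-substitution gives: 17·(9) + 19·(-8) = 1
So 17⁻¹ ≡ 9 ≡ 9 (mod 19)
Check: 17 × 9 = 153 ≡ 1 (mod 19) ✓

17⁻¹ ≡ 9 (mod 19)


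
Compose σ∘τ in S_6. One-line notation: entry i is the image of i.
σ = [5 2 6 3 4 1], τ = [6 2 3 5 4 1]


σ∘τ: apply τ first, then σ
1 →τ 6 →σ 1
2 →τ 2 →σ 2
3 →τ 3 →σ 6
4 →τ 5 →σ 4
5 →τ 4 →σ 3
6 →τ 1 →σ 5

σ∘τ = [1 2 6 4 3 5]


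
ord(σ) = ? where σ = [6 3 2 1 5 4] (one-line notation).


Cycle decomposition: (1 6 4) (2 3)
Cycle lengths: 3, 2
Order = lcm(3, 2) = 6

ord(σ) = 6


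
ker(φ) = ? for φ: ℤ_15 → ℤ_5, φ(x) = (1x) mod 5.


Kernel = preimage of identity
ker(φ) = {x ∈ ℤ_15 : 1x ≡ 0 (mod 5)}. Since 5 | 15, φ is well-defined. The kernel is the cyclic subgroup ⟨5⟩ of ℤ_15 (order 3), i.e. {0, 5, 10}

ker(φ) = {0, 5, 10}


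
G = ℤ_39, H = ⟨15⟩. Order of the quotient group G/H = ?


|⟨15⟩| = n / gcd(15, 39) = 39 / 3 = 13
H is normal (ℤ_39 is abelian).
|G/H| = |G| / |H| = 39 / 13 = 3

|G/H| = 3


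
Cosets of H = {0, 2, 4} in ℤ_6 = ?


H = {0, 2, 4}, |H| = 3
Number of cosets = |G|/|H| = 6/3 = 2
0 + H = {0, 2, 4}
1 + H = {1, 3, 5}

Cosets: 0+H={0,2,4}; 1+H={1,3,5}


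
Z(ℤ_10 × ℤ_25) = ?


Z(G) = {g ∈ G | gx = xg for all x ∈ G}
Direct product of abelian groups is abelian, so Z(G) = G

Z(ℤ_10 × ℤ_25) = ℤ_10 × ℤ_25


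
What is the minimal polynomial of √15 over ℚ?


√15 satisfies x² - 15 = 0, irreducible over ℚ since 15 is squarefree

Minimal polynomial: x² - 15


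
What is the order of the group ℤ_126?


ℤ_n has n elements.

|ℤ_126| = 126


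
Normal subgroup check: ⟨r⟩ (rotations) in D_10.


H = ⟨r⟩ (rotations) in D_10
The rotation subgroup ⟨r⟩ has index 2 in D_10, so it is normal

Yes, normal subgroup


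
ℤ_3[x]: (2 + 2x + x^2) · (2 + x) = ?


Expand and collect like terms; reduce coefficients mod 3:
x^0: 2·2 = 4 ≡ 1 (mod 3)
x^1: 2·1 + 2·2 = 6 ≡ 0 (mod 3)
x^2: 2·1 + 1·2 = 4 ≡ 1 (mod 3)
x^3: 1·1 = 1 ≡ 1 (mod 3)
Result: 1 + x^2 + x^3

f · g = 1 + x^2 + x^3


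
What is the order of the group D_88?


|D_n| = 2n (n rotations and n reflections)
|D_88| = 2×88 = 176

|D_88| = 176


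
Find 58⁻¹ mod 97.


Use the extended Euclidean algorithm to write 1 = 58·s + 97·t; then s mod 97 is the inverse.
Euclidean algorithm:
  58 = 0·97 + 58
  97 = 1·58 + 39
  58 = 1·39 + 19
  39 = 2·19 + 1
  19 = 19·1 + 0
gcd(58,97) = 1
Back-substitution gives: 58·(-5) + 97·(3) = 1
So 58⁻¹ ≡ -5 ≡ 92 (mod 97)
Check: 58 × 92 = 5336 ≡ 1 (mod 97) ✓

58⁻¹ ≡ 92 (mod 97)


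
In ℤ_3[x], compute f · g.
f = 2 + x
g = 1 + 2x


Expand and collect like terms; reduce coefficients mod 3:
x^0: 2·1 = 2 ≡ 2 (mod 3)
x^1: 2·2 + 1·1 = 5 ≡ 2 (mod 3)
x^2: 1·2 = 2 ≡ 2 (mod 3)
Result: 2 + 2x + 2x^2

f · g = 2 + 2x + 2x^2


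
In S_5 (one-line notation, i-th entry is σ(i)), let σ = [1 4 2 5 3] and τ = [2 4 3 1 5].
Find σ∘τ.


σ∘τ: apply τ first, then σ
1 →τ 2 →σ 4
2 →τ 4 →σ 5
3 →τ 3 →σ 2
4 →τ 1 →σ 1
5 →τ 5 →σ 3

σ∘τ = [4 5 2 1 3]


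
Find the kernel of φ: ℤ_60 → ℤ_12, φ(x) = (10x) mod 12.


Kernel = preimage of identity
ker(φ) = {x ∈ ℤ_60 : 10x ≡ 0 (mod 12)}. Since 12 | 60, φ is well-defined. The kernel is the cyclic subgroup ⟨6⟩ of ℤ_60 (order 10), i.e. {0, 6, 12, 18, 24, 30, 36, 42, 48, 54}

ker(φ) = {0, 6, 12, 18, 24, 30, 36, 42, 48, 54}


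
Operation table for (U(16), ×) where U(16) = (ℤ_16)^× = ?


Elements: {1, 3, 5, 7, 9, 11, 13, 15}
Operation: multiplication mod 16
Entry (a, b) = (a × b) mod 16

Cayley table:
   |  1 |  3 |  5 |  7 |  9 | 11 | 13 | 15
 1 |  1 |  3 |  5 |  7 |  9 | 11 | 13 | 15
 3 |  3 |  9 | 15 |  5 | 11 |  1 |  7 | 13
 5 |  5 | 15 |  9 |  3 | 13 |  7 |  1 | 11
 7 |  7 |  5 |  3 |  1 | 15 | 13 | 11 |  9
 9 |  9 | 11 | 13 | 15 |  1 |  3 |  5 |  7
11 | 11 |  1 |  7 | 13 |  3 |  9 | 15 |  5
13 | 13 |  7 |  1 | 11 |  5 | 15 |  9 |  3
15 | 15 | 13 | 11 |  9 |  7 |  5 |  3 |  1


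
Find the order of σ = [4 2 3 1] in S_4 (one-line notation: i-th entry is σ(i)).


Cycle decomposition: (1 4)
Cycle lengths: 2
Order = lcm(2) = 2

ord(σ) = 2


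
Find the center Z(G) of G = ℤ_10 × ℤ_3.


Z(G) = {g ∈ G | gx = xg for all x ∈ G}
Direct product of abelian groups is abelian, so Z(G) = G

Z(ℤ_10 × ℤ_3) = ℤ_10 × ℤ_3


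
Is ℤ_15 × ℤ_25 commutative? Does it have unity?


Direct product ring; commutative with unity (1,1); but (1,0)·(0,1) = (0,0) gives zero divisors, so not an integral domain
Commutative: Yes
Integral domain: No
Has unity: Yes

ℤ_15 × ℤ_25: Commutative=Yes, Unity=Yes


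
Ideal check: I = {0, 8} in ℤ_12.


Check ideal conditions for I = {0, 8} in ℤ_12:
(1) I is an additive subgroup? No
(2) For r ∈ ℤ_12 and a ∈ I: r·a ∈ I? No  [counterexample: r=2, a=8, r·a mod 12 = 4 ∉ I]

No, I is not an ideal of ℤ_12


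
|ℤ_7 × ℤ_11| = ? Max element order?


|ℤ_7 × ℤ_11| = 7 × 11 = 77
Max element order = lcm(7,11) = 77
Cyclic? Yes (gcd=1)

|ℤ_7×ℤ_11| = 77, max element order = 77


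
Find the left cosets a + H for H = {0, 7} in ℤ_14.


H = {0, 7}, |H| = 2
Number of cosets = |G|/|H| = 14/2 = 7
0 + H = {0, 7}
1 + H = {1, 8}
2 + H = {2, 9}
3 + H = {3, 10}
4 + H = {4, 11}
5 + H = {5, 12}
6 + H = {6, 13}

Cosets: 0+H={0,7}; 1+H={1,8}; 2+H={2,9}; 3+H={3,10}; 4+H={4,11}; 5+H={5,12}; 6+H={6,13}


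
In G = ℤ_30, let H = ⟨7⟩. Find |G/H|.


|⟨7⟩| = n / gcd(7, 30) = 30 / 1 = 30
H is normal (ℤ_30 is abelian).
|G/H| = |G| / |H| = 30 / 30 = 1

|G/H| = 1


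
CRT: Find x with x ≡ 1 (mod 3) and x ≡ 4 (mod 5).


m₁ = 3, m₂ = 5, gcd = 1, so CRT applies. M = m₁·m₂ = 15
Let M₁ = M/m₁ = 5, M₂ = M/m₂ = 3
Find y₁ ≡ M₁⁻¹ (mod m₁): 5⁻¹ ≡ 2 (mod 3)
Find y₂ ≡ M₂⁻¹ (mod m₂): 3⁻¹ ≡ 2 (mod 5)
x = a₁·M₁·y₁ + a₂·M₂·y₂ = 1·5·2 + 4·3·2 = 34
Reduce mod 15: x ≡ 4
Check: 4 mod 3 = 1 ✓, 4 mod 5 = 4 ✓

x ≡ 4 (mod 15)


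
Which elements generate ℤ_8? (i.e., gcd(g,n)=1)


g generates ℤ_n iff gcd(g,n) = 1
Checking each g ∈ {1,...,7}:
gcd(1,8) = 1
gcd(2,8) = 2
gcd(3,8) = 1
gcd(4,8) = 4
gcd(5,8) = 1
gcd(6,8) = 2
gcd(7,8) = 1
Generators: {1, 3, 5, 7}
Number of generators = φ(8) = 4

Generators of ℤ_8 = {1, 3, 5, 7}


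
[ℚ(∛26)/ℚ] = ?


∛26 has minimal polynomial x³ - 26 (irreducible over ℚ since 26 is not a perfect cube)

[ℚ(∛26)/ℚ] = 3


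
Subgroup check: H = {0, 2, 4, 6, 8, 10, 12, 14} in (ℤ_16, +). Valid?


Subgroup test for H = {0, 2, 4, 6, 8, 10, 12, 14} in (ℤ_16, +):
(1) 0 ∈ H? Yes
(2) Closure: for all a,b ∈ H, (a+b) mod 16 ∈ H? Yes
(3) Inverses: for all a ∈ H, -a mod 16 ∈ H? Yes

Yes, H is a subgroup of ℤ_16


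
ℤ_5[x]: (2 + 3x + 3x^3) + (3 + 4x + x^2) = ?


Add coefficients mod 5:
x^0: 2 + 3 = 0 (mod 5)
x^1: 3 + 4 = 2 (mod 5)
x^2: 0 + 1 = 1 (mod 5)
x^3: 3 + 0 = 3 (mod 5)
Result: 2x + x^2 + 3x^3

f + g = 2x + x^2 + 3x^3


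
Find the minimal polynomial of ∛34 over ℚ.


∛34 satisfies x³ - 34 = 0, irreducible over ℚ (no rational root; 34 is not a perfect cube)

Minimal polynomial: x³ - 34


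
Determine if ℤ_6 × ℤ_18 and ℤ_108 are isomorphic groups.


Comparing ℤ_6 × ℤ_18 and ℤ_108:
gcd(6,18) = 6 ≠ 1. Max element order in ℤ_6×ℤ_18 is lcm(6,18) = 18 < 108, so it has no element of order 108

No, ℤ_6 × ℤ_18 ≇ ℤ_108


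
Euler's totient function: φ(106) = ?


Factor n: 106 = 2 × 53
φ(n) = n · ∏(1 - 1/p) over distinct primes p | n
φ(106) = 106 · (1 - 1/2) · (1 - 1/53) = 52

φ(106) = 52


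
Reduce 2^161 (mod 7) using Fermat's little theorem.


Fermat's little theorem: if p is prime and gcd(a,p)=1, then a^(p-1) ≡ 1 (mod p)
p = 7 is prime, gcd(2,7) = 1
Reduce exponent: 161 mod 6 = 5
So 2^161 ≡ 2^5 (mod 7)
2^5 mod 7 = 4

2^161 ≡ 4 (mod 7)


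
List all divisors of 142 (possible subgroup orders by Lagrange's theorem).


Lagrange's theorem: |H| divides |G|
|G| = 142
Divisors of 142: 1, 2, 71, 142

Possible subgroup orders: {1, 2, 71, 142}


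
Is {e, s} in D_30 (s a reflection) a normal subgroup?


H = {e, s} in D_30 (s a reflection)
r·s·r⁻¹ = sr⁻² ≠ s for n ≥ 3, so {e, s} is not closed under conjugation

No, not a normal subgroup


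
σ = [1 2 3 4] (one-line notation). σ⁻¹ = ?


To find σ⁻¹, swap domain and range:
σ(1) = 1 → σ⁻¹(1) = 1
σ(2) = 2 → σ⁻¹(2) = 2
σ(3) = 3 → σ⁻¹(3) = 3
σ(4) = 4 → σ⁻¹(4) = 4

σ⁻¹ = [1 2 3 4]


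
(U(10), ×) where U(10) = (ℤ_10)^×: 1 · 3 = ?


Operation: multiplication mod 10
1 · 3 = (a × b) mod 10 with a = 1, b = 3

1 · 3 = 3


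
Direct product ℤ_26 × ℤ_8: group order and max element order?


|ℤ_26 × ℤ_8| = 26 × 8 = 208
Max element order = lcm(26,8) = 104
Cyclic? No (gcd=2)

|ℤ_26×ℤ_8| = 208, max element order = 104


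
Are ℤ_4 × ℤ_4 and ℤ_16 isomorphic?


Comparing ℤ_4 × ℤ_4 and ℤ_16:
gcd(4,4) = 4 ≠ 1. Max element order in ℤ_4×ℤ_4 is lcm(4,4) = 4 < 16, so it has no element of order 16

No, ℤ_4 × ℤ_4 ≇ ℤ_16


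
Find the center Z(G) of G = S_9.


Z(G) = {g ∈ G | gx = xg for all x ∈ G}
S_n is non-abelian for n ≥ 3; Z(S_9) is trivial

Z(S_9) = {e}


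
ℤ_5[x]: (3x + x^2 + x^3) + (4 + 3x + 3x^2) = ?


Add coefficients mod 5:
x^0: 0 + 4 = 4 (mod 5)
x^1: 3 + 3 = 1 (mod 5)
x^2: 1 + 3 = 4 (mod 5)
x^3: 1 + 0 = 1 (mod 5)
Result: 4 + x + 4x^2 + x^3

f + g = 4 + x + 4x^2 + x^3


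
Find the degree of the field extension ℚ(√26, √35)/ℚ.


[ℚ(√26,√35):ℚ] = [ℚ(√26,√35):ℚ(√26)]·[ℚ(√26):ℚ] = 2·2 = 4

[ℚ(√26, √35)/ℚ] = 4


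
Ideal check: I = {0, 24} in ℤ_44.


Check ideal conditions for I = {0, 24} in ℤ_44:
(1) I is an additive subgroup? No
(2) For r ∈ ℤ_44 and a ∈ I: r·a ∈ I? No  [counterexample: r=2, a=24, r·a mod 44 = 4 ∉ I]

No, I is not an ideal of ℤ_44


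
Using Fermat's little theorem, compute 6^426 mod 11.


Fermat's little theorem: if p is prime and gcd(a,p)=1, then a^(p-1) ≡ 1 (mod p)
p = 11 is prime, gcd(6,11) = 1
Reduce exponent: 426 mod 10 = 6
So 6^426 ≡ 6^6 (mod 11)
6^6 mod 11 = 5

6^426 ≡ 5 (mod 11)


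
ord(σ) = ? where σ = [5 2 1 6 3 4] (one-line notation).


Cycle decomposition: (1 5 3) (4 6)
Cycle lengths: 3, 2
Order = lcm(3, 2) = 6

ord(σ) = 6


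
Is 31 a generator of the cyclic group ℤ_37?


g generates ℤ_n iff gcd(g, n) = 1
gcd(31, 37) = 1
Since gcd = 1, 31 is a generator.

Yes, 31 generates ℤ_37


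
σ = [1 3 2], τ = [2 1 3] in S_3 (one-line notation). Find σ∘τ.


σ∘τ: apply τ first, then σ
1 →τ 2 →σ 3
2 →τ 1 →σ 1
3 →τ 3 →σ 2

σ∘τ = [3 1 2]


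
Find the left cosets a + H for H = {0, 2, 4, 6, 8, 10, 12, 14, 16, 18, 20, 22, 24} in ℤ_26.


H = {0, 2, 4, 6, 8, 10, 12, 14, 16, 18, 20, 22, 24}, |H| = 13
Number of cosets = |G|/|H| = 26/13 = 2
0 + H = {0, 2, 4, 6, 8, 10, 12, 14, 16, 18, 20, 22, 24}
1 + H = {1, 3, 5, 7, 9, 11, 13, 15, 17, 19, 21, 23, 25}

Cosets: 0+H={0,2,4,6,8,10,12,14,16,18,20,22,24}; 1+H={1,3,5,7,9,11,13,15,17,19,21,23,25}


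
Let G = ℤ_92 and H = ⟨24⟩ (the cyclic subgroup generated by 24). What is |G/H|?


|⟨24⟩| = n / gcd(24, 92) = 92 / 4 = 23
H is normal (ℤ_92 is abelian).
|G/H| = |G| / |H| = 92 / 23 = 4

|G/H| = 4


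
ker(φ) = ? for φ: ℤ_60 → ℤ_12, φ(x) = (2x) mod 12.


Kernel = preimage of identity
ker(φ) = {x ∈ ℤ_60 : 2x ≡ 0 (mod 12)}. Since 12 | 60, φ is well-defined. The kernel is the cyclic subgroup ⟨6⟩ of ℤ_60 (order 10), i.e. {0, 6, 12, 18, 24, 30, 36, 42, 48, 54}

ker(φ) = {0, 6, 12, 18, 24, 30, 36, 42, 48, 54}


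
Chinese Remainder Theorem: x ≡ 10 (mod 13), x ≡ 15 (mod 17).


m₁ = 13, m₂ = 17, gcd = 1, so CRT applies. M = m₁·m₂ = 221
Let M₁ = M/m₁ = 17, M₂ = M/m₂ = 13
Find y₁ ≡ M₁⁻¹ (mod m₁): 17⁻¹ ≡ 10 (mod 13)
Find y₂ ≡ M₂⁻¹ (mod m₂): 13⁻¹ ≡ 4 (mod 17)
x = a₁·M₁·y₁ + a₂·M₂·y₂ = 10·17·10 + 15·13·4 = 2480
Reduce mod 221: x ≡ 49
Check: 49 mod 13 = 10 ✓, 49 mod 17 = 15 ✓

x ≡ 49 (mod 221)


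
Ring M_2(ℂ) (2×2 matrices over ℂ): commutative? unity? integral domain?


Matrix multiplication is non-commutative for n ≥ 2; the identity matrix I is the unity; singular matrices give zero divisors, so not an integral domain
Commutative: No
Integral domain: No
Has unity: Yes

M_2(ℂ) (2×2 matrices over ℂ): Commutative=No, Unity=Yes


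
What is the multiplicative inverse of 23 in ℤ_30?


Use the extended Euclidean algorithm to write 1 = 23·s + 30·t; then s mod 30 is the inverse.
Euclidean algorithm:
  23 = 0·30 + 23
  30 = 1·23 + 7
  23 = 3·7 + 2
  7 = 3·2 + 1
  2 = 2·1 + 0
gcd(23,30) = 1
Back-substitution gives: 23·(-13) + 30·(10) = 1
So 23⁻¹ ≡ -13 ≡ 17 (mod 30)
Check: 23 × 17 = 391 ≡ 1 (mod 30) ✓

23⁻¹ ≡ 17 (mod 30)


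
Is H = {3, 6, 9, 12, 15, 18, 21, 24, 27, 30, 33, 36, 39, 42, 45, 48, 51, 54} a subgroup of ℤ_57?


Subgroup test for H = {3, 6, 9, 12, 15, 18, 21, 24, 27, 30, 33, 36, 39, 42, 45, 48, 51, 54} in (ℤ_57, +):
(1) 0 ∈ H? No
(2) Closure: for all a,b ∈ H, (a+b) mod 57 ∈ H? No  [counterexample: 3 + 54 = 0 ∉ H]
(3) Inverses: for all a ∈ H, -a mod 57 ∈ H? Yes

No, H is not a subgroup of ℤ_57


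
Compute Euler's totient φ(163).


Factor n: 163 = 163
φ(n) = n · ∏(1 - 1/p) over distinct primes p | n
φ(163) = 163 · (1 - 1/163) = 162

φ(163) = 162
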